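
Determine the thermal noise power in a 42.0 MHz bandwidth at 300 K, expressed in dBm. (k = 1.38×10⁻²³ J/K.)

P_n = kTB = 1.38×10⁻²³ × 300 × 4.20×10⁷ = 1.74×10⁻¹³ W
In dBm: 10 log₁₀(1.74×10⁻¹³ / 10⁻³) = −97.6 dBm

−97.6 dBm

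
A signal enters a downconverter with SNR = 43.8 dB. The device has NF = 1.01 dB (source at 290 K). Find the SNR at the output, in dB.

42.79 dB

By definition F = SNR_in/SNR_out, so in dB: SNR_out = SNR_in − NF
SNR_out = 43.8 − 1.01 = 42.79 dB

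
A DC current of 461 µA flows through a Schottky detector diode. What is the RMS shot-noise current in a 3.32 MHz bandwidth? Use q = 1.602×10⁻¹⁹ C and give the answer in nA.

I_n = √(2qI·B)
2qI·B = 2 × 1.602×10⁻¹⁹ × 4.61×10⁻⁴ × 3.32×10⁶ = 4.90×10⁻¹⁶ A²
I_n = √(4.90×10⁻¹⁶) = 2.21×10⁻⁸ A = 22.1 nA

22.1 nA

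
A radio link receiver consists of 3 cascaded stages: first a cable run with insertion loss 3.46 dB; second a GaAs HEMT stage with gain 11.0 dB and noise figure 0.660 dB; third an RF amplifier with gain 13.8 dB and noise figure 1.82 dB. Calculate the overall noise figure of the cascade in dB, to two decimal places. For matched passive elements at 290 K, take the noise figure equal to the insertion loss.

Convert to linear (a loss of L dB is a gain of −L dB): F_i = 10^(NF_i/10), G_i = 10^(G_i,dB/10)
  Stage 1: F_1 = 10^(3.46/10) = 2.218, G_1 = 10^(−3.46/10) = 0.4508
  Stage 2: F_2 = 10^(0.660/10) = 1.164, G_2 = 10^(11.0/10) = 12.59
  Stage 3: F_3 = 10^(1.82/10) = 1.521, G_3 = 10^(13.8/10) = 23.99
Friis cascade:
  F = 2.218 + (1.164 − 1)/0.4508 + (1.521 − 1)/5.675 = 2.674
NF = 10 log₁₀(2.674) = 4.27 dB

4.27 dB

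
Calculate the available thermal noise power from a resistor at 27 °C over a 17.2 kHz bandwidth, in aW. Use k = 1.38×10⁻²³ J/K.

71.2 aW

T = 27 °C + 273.15 = 300.15 K
P_n = kTB = 1.38×10⁻²³ × 300.15 × 1.72×10⁴ = 7.12×10⁻¹⁷ W = 71.2 aW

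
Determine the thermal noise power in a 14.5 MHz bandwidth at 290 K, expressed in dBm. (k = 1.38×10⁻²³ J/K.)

−102.4 dBm

P_n = kTB = 1.38×10⁻²³ × 290 × 1.45×10⁷ = 5.80×10⁻¹⁴ W
In dBm: 10 log₁₀(5.80×10⁻¹⁴ / 10⁻³) = −102.4 dBm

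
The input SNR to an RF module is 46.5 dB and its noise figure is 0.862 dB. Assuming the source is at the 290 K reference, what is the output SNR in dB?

By definition F = SNR_in/SNR_out, so in dB: SNR_out = SNR_in − NF
SNR_out = 46.5 − 0.862 = 45.638 dB

45.638 dB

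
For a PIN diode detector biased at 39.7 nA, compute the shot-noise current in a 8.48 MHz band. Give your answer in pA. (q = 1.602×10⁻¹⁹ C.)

I_n = √(2qI·B)
2qI·B = 2 × 1.602×10⁻¹⁹ × 3.97×10⁻⁸ × 8.48×10⁶ = 1.08×10⁻¹⁹ A²
I_n = √(1.08×10⁻¹⁹) = 3.28×10⁻¹⁰ A = 328 pA

328 pA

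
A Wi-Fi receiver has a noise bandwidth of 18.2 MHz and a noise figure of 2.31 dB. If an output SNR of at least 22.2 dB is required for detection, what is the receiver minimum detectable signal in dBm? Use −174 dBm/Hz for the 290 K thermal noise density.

Sensitivity = −174 + 10 log₁₀(B) + NF + SNR_min
= −174 + 72.6 + 2.31 + 22.2
= −76.89 dBm → −76.9 dBm

−76.9 dBm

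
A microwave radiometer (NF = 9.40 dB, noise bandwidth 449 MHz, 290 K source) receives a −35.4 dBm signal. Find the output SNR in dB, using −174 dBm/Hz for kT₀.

42.7 dB

Noise floor: N = −174 + 10 log₁₀(B) + NF
10 log₁₀(4.49×10⁸) = 86.52 dB
N = −174 + 86.52 + 9.40 = −78.08 dBm
SNR = P_sig − N = −35.4 − (−78.08) = 42.68 dB → 42.7 dB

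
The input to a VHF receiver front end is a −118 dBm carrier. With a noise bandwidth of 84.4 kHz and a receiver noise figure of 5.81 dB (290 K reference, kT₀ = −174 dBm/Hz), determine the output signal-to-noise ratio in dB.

Noise floor: N = −174 + 10 log₁₀(B) + NF
10 log₁₀(8.44×10⁴) = 49.26 dB
N = −174 + 49.26 + 5.81 = −118.93 dBm
SNR = P_sig − N = −118 − (−118.93) = 0.93 dB → 0.9 dB

0.9 dB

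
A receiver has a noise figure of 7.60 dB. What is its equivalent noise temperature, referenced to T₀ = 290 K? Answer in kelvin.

1379 K

F = 10^(7.60/10) = 5.7544
T_e = (F − 1)·T₀ = (5.7544 − 1) × 290 = 1379 K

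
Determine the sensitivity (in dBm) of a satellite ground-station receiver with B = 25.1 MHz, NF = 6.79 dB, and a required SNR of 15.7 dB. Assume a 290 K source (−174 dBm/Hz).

−77.5 dBm

Sensitivity = −174 + 10 log₁₀(B) + NF + SNR_min
= −174 + 74 + 6.79 + 15.7
= −77.51 dBm → −77.5 dBm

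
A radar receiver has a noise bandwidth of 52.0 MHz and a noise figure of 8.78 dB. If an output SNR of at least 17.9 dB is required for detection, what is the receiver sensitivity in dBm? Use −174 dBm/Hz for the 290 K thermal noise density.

Sensitivity = −174 + 10 log₁₀(B) + NF + SNR_min
= −174 + 77.16 + 8.78 + 17.9
= −70.16 dBm → −70.2 dBm

−70.2 dBm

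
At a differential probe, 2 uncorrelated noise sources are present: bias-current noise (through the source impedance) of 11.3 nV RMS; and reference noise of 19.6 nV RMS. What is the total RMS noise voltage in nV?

Uncorrelated sources add in power (mean-square): V_tot = √(ΣV_i²)
V_tot = √[(1.13×10⁻⁸)² + (1.96×10⁻⁸)²] = 2.26×10⁻⁸ V = 22.6 nV

22.6 nV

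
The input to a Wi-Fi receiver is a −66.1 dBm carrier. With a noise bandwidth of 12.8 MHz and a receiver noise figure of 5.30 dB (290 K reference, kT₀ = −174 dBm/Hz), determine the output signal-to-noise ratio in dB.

Noise floor: N = −174 + 10 log₁₀(B) + NF
10 log₁₀(1.28×10⁷) = 71.07 dB
N = −174 + 71.07 + 5.30 = −97.63 dBm
SNR = P_sig − N = −66.1 − (−97.63) = 31.53 dB → 31.5 dB

31.5 dB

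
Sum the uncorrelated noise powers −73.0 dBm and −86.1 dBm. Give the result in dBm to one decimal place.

Convert to linear, add, convert back:
P₁ = 5.01×10⁻¹¹ W, P₂ = 2.45×10⁻¹² W
P_tot = 5.26×10⁻¹¹ W → 10 log₁₀(P_tot / 10⁻³) = −72.8 dBm

−72.8 dBm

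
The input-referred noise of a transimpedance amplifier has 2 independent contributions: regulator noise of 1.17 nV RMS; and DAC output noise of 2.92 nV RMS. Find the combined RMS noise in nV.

3.15 nV

Uncorrelated sources add in power (mean-square): V_tot = √(ΣV_i²)
V_tot = √[(1.17×10⁻⁹)² + (2.92×10⁻⁹)²] = 3.15×10⁻⁹ V = 3.15 nV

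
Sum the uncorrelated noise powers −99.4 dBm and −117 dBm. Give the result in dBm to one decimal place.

Convert to linear, add, convert back:
P₁ = 1.15×10⁻¹³ W, P₂ = 2.00×10⁻¹⁵ W
P_tot = 1.17×10⁻¹³ W → 10 log₁₀(P_tot / 10⁻³) = −99.3 dBm

−99.3 dBm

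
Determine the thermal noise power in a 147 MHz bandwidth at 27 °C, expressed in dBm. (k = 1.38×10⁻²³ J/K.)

−92.2 dBm

T = 27 °C + 273.15 = 300.15 K
P_n = kTB = 1.38×10⁻²³ × 300.15 × 1.47×10⁸ = 6.09×10⁻¹³ W
In dBm: 10 log₁₀(6.09×10⁻¹³ / 10⁻³) = −92.2 dBm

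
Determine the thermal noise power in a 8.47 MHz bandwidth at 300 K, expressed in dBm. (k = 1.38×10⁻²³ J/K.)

P_n = kTB = 1.38×10⁻²³ × 300 × 8.47×10⁶ = 3.51×10⁻¹⁴ W
In dBm: 10 log₁₀(3.51×10⁻¹⁴ / 10⁻³) = −104.6 dBm

−104.6 dBm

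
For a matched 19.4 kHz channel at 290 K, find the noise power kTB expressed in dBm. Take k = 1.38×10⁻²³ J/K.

−131.1 dBm

P_n = kTB = 1.38×10⁻²³ × 290 × 1.94×10⁴ = 7.76×10⁻¹⁷ W
In dBm: 10 log₁₀(7.76×10⁻¹⁷ / 10⁻³) = −131.1 dBm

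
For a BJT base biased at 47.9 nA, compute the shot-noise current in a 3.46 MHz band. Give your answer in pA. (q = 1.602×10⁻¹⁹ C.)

230 pA

I_n = √(2qI·B)
2qI·B = 2 × 1.602×10⁻¹⁹ × 4.79×10⁻⁸ × 3.46×10⁶ = 5.31×10⁻²⁰ A²
I_n = √(5.31×10⁻²⁰) = 2.30×10⁻¹⁰ A = 230 pA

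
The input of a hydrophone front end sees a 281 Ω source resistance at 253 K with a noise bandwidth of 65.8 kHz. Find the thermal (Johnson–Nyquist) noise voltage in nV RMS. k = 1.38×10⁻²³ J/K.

V_n = √(4kTRB)
4kTRB = 4 × 1.38×10⁻²³ × 253 × 2.81×10² × 6.58×10⁴ = 2.58×10⁻¹³ V²
V_n = √(2.58×10⁻¹³) = 5.08×10⁻⁷ V = 508 nV

508 nV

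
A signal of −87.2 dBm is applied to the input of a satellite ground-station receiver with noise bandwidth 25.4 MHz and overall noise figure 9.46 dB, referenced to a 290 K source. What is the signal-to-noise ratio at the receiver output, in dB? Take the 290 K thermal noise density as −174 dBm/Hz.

3.3 dB

Noise floor: N = −174 + 10 log₁₀(B) + NF
10 log₁₀(2.54×10⁷) = 74.05 dB
N = −174 + 74.05 + 9.46 = −90.49 dBm
SNR = P_sig − N = −87.2 − (−90.49) = 3.29 dB → 3.3 dB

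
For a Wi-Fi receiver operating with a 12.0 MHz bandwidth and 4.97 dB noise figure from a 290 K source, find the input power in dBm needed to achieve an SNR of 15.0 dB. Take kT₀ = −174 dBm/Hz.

−83.2 dBm

Sensitivity = −174 + 10 log₁₀(B) + NF + SNR_min
= −174 + 70.79 + 4.97 + 15.0
= −83.24 dBm → −83.2 dBm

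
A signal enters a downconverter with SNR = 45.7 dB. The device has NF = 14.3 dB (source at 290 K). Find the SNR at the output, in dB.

31.4 dB

By definition F = SNR_in/SNR_out, so in dB: SNR_out = SNR_in − NF
SNR_out = 45.7 − 14.3 = 31.4 dB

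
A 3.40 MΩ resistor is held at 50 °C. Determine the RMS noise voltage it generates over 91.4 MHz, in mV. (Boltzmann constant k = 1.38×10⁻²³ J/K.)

2.35 mV

T = 50 °C + 273.15 = 323.15 K
V_n = √(4kTRB)
4kTRB = 4 × 1.38×10⁻²³ × 323.15 × 3.40×10⁶ × 9.14×10⁷ = 5.54×10⁻⁶ V²
V_n = √(5.54×10⁻⁶) = 2.35×10⁻³ V = 2.35 mV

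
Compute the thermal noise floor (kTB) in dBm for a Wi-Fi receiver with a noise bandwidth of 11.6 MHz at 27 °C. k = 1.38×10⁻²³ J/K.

T = 27 °C + 273.15 = 300.15 K
P_n = kTB = 1.38×10⁻²³ × 300.15 × 1.16×10⁷ = 4.80×10⁻¹⁴ W
In dBm: 10 log₁₀(4.80×10⁻¹⁴ / 10⁻³) = −103.2 dBm

−103.2 dBm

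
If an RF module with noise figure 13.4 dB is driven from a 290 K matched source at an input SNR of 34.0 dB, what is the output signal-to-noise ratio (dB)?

20.6 dB

By definition F = SNR_in/SNR_out, so in dB: SNR_out = SNR_in − NF
SNR_out = 34.0 − 13.4 = 20.6 dB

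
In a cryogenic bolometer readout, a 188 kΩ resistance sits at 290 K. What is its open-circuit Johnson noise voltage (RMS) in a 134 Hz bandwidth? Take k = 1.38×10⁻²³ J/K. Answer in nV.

V_n = √(4kTRB)
4kTRB = 4 × 1.38×10⁻²³ × 290 × 1.88×10⁵ × 1.34×10² = 4.03×10⁻¹³ V²
V_n = √(4.03×10⁻¹³) = 6.35×10⁻⁷ V = 635 nV

635 nV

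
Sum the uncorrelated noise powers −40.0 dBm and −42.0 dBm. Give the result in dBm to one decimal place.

−37.9 dBm

Convert to linear, add, convert back:
P₁ = 1.00×10⁻⁷ W, P₂ = 6.31×10⁻⁸ W
P_tot = 1.63×10⁻⁷ W → 10 log₁₀(P_tot / 10⁻³) = −37.9 dBm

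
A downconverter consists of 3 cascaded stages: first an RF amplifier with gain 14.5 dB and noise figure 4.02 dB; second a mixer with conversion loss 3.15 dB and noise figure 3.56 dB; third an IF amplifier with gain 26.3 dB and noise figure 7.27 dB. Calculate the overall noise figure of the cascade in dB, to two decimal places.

4.60 dB

Convert to linear (a loss of L dB is a gain of −L dB): F_i = 10^(NF_i/10), G_i = 10^(G_i,dB/10)
  Stage 1: F_1 = 10^(4.02/10) = 2.523, G_1 = 10^(14.5/10) = 28.18
  Stage 2: F_2 = 10^(3.56/10) = 2.270, G_2 = 10^(−3.15/10) = 0.4842
  Stage 3: F_3 = 10^(7.27/10) = 5.333, G_3 = 10^(26.3/10) = 426.6
Friis cascade:
  F = 2.523 + (2.270 − 1)/28.18 + (5.333 − 1)/13.65 = 2.886
NF = 10 log₁₀(2.886) = 4.60 dB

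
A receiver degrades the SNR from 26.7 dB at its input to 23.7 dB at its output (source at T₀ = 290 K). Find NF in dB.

3.0 dB

NF (dB) = SNR_in(dB) − SNR_out(dB) when the source is at T₀
NF = 26.7 − 23.7 = 3.0 dB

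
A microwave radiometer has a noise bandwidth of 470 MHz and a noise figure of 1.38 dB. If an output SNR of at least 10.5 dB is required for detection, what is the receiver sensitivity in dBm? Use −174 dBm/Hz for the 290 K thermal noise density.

Sensitivity = −174 + 10 log₁₀(B) + NF + SNR_min
= −174 + 86.72 + 1.38 + 10.5
= −75.40 dBm → −75.4 dBm

−75.4 dBm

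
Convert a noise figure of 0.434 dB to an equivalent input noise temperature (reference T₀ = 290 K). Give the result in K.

30.5 K

F = 10^(0.434/10) = 1.1051
T_e = (F − 1)·T₀ = (1.1051 − 1) × 290 = 30.5 K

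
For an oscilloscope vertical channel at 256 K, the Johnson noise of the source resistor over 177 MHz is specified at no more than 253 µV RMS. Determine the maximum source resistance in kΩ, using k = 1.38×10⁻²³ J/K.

25.6 kΩ

Johnson–Nyquist: V_n = √(4kTRB) ⇒ R = V_n² / (4kTB)
4kTB = 4 × 1.38×10⁻²³ × 256 × 1.77×10⁸ = 2.50×10⁻¹²
R = (2.53×10⁻⁴)² / 2.50×10⁻¹² = 2.56×10⁴ Ω = 25.6 kΩ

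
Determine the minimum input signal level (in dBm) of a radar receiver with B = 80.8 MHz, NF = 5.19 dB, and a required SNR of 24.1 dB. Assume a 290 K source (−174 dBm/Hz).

Sensitivity = −174 + 10 log₁₀(B) + NF + SNR_min
= −174 + 79.07 + 5.19 + 24.1
= −65.64 dBm → −65.6 dBm

−65.6 dBm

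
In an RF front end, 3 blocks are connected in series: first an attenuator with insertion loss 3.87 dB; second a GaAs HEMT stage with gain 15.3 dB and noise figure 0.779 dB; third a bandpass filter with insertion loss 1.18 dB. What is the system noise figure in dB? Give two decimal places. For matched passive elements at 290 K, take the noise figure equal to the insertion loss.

4.68 dB

Convert to linear (a loss of L dB is a gain of −L dB): F_i = 10^(NF_i/10), G_i = 10^(G_i,dB/10)
  Stage 1: F_1 = 10^(3.87/10) = 2.438, G_1 = 10^(−3.87/10) = 0.4102
  Stage 2: F_2 = 10^(0.779/10) = 1.196, G_2 = 10^(15.3/10) = 33.88
  Stage 3: F_3 = 10^(1.18/10) = 1.312, G_3 = 10^(−1.18/10) = 0.7621
Friis cascade:
  F = 2.438 + (1.196 − 1)/0.4102 + (1.312 − 1)/13.90 = 2.939
NF = 10 log₁₀(2.939) = 4.68 dB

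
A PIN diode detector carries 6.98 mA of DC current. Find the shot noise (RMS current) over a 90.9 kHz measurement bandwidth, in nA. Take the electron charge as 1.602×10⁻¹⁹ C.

I_n = √(2qI·B)
2qI·B = 2 × 1.602×10⁻¹⁹ × 6.98×10⁻³ × 9.09×10⁴ = 2.03×10⁻¹⁶ A²
I_n = √(2.03×10⁻¹⁶) = 1.43×10⁻⁸ A = 14.3 nA

14.3 nA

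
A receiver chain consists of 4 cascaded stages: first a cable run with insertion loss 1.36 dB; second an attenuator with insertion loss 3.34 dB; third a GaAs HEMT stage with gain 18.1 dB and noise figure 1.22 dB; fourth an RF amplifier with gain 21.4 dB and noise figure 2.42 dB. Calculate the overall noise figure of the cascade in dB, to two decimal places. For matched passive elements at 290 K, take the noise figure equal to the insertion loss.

5.96 dB

Convert to linear (a loss of L dB is a gain of −L dB): F_i = 10^(NF_i/10), G_i = 10^(G_i,dB/10)
  Stage 1: F_1 = 10^(1.36/10) = 1.368, G_1 = 10^(−1.36/10) = 0.7311
  Stage 2: F_2 = 10^(3.34/10) = 2.158, G_2 = 10^(−3.34/10) = 0.4634
  Stage 3: F_3 = 10^(1.22/10) = 1.324, G_3 = 10^(18.1/10) = 64.57
  Stage 4: F_4 = 10^(2.42/10) = 1.746, G_4 = 10^(21.4/10) = 138.0
Friis cascade:
  F = 1.368 + (2.158 − 1)/0.7311 + (1.324 − 1)/0.3388 + (1.746 − 1)/21.88 = 3.942
NF = 10 log₁₀(3.942) = 5.96 dB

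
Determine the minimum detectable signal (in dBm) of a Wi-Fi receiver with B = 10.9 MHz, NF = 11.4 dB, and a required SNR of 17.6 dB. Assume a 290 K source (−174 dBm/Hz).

−74.6 dBm

Sensitivity = −174 + 10 log₁₀(B) + NF + SNR_min
= −174 + 70.37 + 11.4 + 17.6
= −74.63 dBm → −74.6 dBm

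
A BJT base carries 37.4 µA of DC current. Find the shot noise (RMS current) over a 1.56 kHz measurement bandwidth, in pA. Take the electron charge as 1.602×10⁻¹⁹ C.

I_n = √(2qI·B)
2qI·B = 2 × 1.602×10⁻¹⁹ × 3.74×10⁻⁵ × 1.56×10³ = 1.87×10⁻²⁰ A²
I_n = √(1.87×10⁻²⁰) = 1.37×10⁻¹⁰ A = 137 pA

137 pA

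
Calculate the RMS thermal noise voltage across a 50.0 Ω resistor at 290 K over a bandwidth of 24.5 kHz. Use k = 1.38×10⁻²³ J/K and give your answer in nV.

V_n = √(4kTRB)
4kTRB = 4 × 1.38×10⁻²³ × 290 × 5.00×10¹ × 2.45×10⁴ = 1.96×10⁻¹⁴ V²
V_n = √(1.96×10⁻¹⁴) = 1.40×10⁻⁷ V = 140 nV

140 nV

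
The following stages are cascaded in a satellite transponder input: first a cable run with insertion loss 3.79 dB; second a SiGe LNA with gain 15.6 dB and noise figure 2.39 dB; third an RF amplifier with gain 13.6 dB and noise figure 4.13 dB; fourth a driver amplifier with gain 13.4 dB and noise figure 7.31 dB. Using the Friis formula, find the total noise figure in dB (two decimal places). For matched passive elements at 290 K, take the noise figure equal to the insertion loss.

6.30 dB

Convert to linear (a loss of L dB is a gain of −L dB): F_i = 10^(NF_i/10), G_i = 10^(G_i,dB/10)
  Stage 1: F_1 = 10^(3.79/10) = 2.393, G_1 = 10^(−3.79/10) = 0.4178
  Stage 2: F_2 = 10^(2.39/10) = 1.734, G_2 = 10^(15.6/10) = 36.31
  Stage 3: F_3 = 10^(4.13/10) = 2.588, G_3 = 10^(13.6/10) = 22.91
  Stage 4: F_4 = 10^(7.31/10) = 5.383, G_4 = 10^(13.4/10) = 21.88
Friis cascade:
  F = 2.393 + (1.734 − 1)/0.4178 + (2.588 − 1)/15.17 + (5.383 − 1)/347.5 = 4.267
NF = 10 log₁₀(4.267) = 6.30 dB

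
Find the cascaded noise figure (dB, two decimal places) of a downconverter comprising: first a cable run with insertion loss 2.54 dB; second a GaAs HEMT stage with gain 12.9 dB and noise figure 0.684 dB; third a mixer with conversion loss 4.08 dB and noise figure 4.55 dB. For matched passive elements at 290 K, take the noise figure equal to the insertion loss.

Convert to linear (a loss of L dB is a gain of −L dB): F_i = 10^(NF_i/10), G_i = 10^(G_i,dB/10)
  Stage 1: F_1 = 10^(2.54/10) = 1.795, G_1 = 10^(−2.54/10) = 0.5572
  Stage 2: F_2 = 10^(0.684/10) = 1.171, G_2 = 10^(12.9/10) = 19.50
  Stage 3: F_3 = 10^(4.55/10) = 2.851, G_3 = 10^(−4.08/10) = 0.3908
Friis cascade:
  F = 1.795 + (1.171 − 1)/0.5572 + (2.851 − 1)/10.86 = 2.271
NF = 10 log₁₀(2.271) = 3.56 dB

3.56 dB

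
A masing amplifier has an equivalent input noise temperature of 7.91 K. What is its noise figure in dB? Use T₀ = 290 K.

F = 1 + T_e/T₀ = 1 + 7.91/290 = 1.02728
NF = 10 log₁₀(1.02728) = 0.117 dB

0.117 dB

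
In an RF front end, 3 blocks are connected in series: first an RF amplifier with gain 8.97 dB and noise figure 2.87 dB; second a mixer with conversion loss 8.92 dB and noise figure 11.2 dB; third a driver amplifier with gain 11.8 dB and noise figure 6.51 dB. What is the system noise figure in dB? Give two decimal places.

8.40 dB

Convert to linear (a loss of L dB is a gain of −L dB): F_i = 10^(NF_i/10), G_i = 10^(G_i,dB/10)
  Stage 1: F_1 = 10^(2.87/10) = 1.936, G_1 = 10^(8.97/10) = 7.889
  Stage 2: F_2 = 10^(11.2/10) = 13.18, G_2 = 10^(−8.92/10) = 0.1282
  Stage 3: F_3 = 10^(6.51/10) = 4.477, G_3 = 10^(11.8/10) = 15.14
Friis cascade:
  F = 1.936 + (13.18 − 1)/7.889 + (4.477 − 1)/1.012 = 6.918
NF = 10 log₁₀(6.918) = 8.40 dB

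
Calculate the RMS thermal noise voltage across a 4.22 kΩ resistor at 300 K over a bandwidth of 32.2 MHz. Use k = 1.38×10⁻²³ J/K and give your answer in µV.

47.4 µV

V_n = √(4kTRB)
4kTRB = 4 × 1.38×10⁻²³ × 300 × 4.22×10³ × 3.22×10⁷ = 2.25×10⁻⁹ V²
V_n = √(2.25×10⁻⁹) = 4.74×10⁻⁵ V = 47.4 µV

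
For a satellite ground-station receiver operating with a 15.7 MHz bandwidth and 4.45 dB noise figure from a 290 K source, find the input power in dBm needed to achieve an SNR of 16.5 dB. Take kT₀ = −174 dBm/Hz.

−81.1 dBm

Sensitivity = −174 + 10 log₁₀(B) + NF + SNR_min
= −174 + 71.96 + 4.45 + 16.5
= −81.09 dBm → −81.1 dBm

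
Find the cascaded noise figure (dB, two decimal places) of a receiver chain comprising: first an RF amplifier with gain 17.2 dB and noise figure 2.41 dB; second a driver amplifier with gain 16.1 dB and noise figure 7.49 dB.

Convert to linear (a loss of L dB is a gain of −L dB): F_i = 10^(NF_i/10), G_i = 10^(G_i,dB/10)
  Stage 1: F_1 = 10^(2.41/10) = 1.742, G_1 = 10^(17.2/10) = 52.48
  Stage 2: F_2 = 10^(7.49/10) = 5.610, G_2 = 10^(16.1/10) = 40.74
Friis cascade:
  F = 1.742 + (5.610 − 1)/52.48 = 1.830
NF = 10 log₁₀(1.830) = 2.62 dB

2.62 dB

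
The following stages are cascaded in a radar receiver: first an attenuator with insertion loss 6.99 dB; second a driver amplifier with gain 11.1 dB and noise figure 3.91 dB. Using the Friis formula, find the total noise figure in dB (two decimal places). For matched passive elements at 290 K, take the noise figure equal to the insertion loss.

10.90 dB

Convert to linear (a loss of L dB is a gain of −L dB): F_i = 10^(NF_i/10), G_i = 10^(G_i,dB/10)
  Stage 1: F_1 = 10^(6.99/10) = 5.000, G_1 = 10^(−6.99/10) = 0.2000
  Stage 2: F_2 = 10^(3.91/10) = 2.460, G_2 = 10^(11.1/10) = 12.88
Friis cascade:
  F = 5.000 + (2.460 − 1)/0.2000 = 12.30
NF = 10 log₁₀(12.30) = 10.90 dB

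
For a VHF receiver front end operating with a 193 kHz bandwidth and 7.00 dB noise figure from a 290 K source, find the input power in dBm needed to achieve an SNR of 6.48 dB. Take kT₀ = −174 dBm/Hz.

−107.7 dBm

Sensitivity = −174 + 10 log₁₀(B) + NF + SNR_min
= −174 + 52.86 + 7.00 + 6.48
= −107.66 dBm → −107.7 dBm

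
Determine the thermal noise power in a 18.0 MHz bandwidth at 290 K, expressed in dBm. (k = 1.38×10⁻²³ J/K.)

P_n = kTB = 1.38×10⁻²³ × 290 × 1.80×10⁷ = 7.20×10⁻¹⁴ W
In dBm: 10 log₁₀(7.20×10⁻¹⁴ / 10⁻³) = −101.4 dBm

−101.4 dBm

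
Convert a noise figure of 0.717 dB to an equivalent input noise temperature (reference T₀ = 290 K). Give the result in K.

F = 10^(0.717/10) = 1.17951
T_e = (F − 1)·T₀ = (1.17951 − 1) × 290 = 52.1 K

52.1 K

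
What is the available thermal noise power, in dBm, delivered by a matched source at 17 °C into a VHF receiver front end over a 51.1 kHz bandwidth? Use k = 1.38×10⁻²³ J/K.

−126.9 dBm

T = 17 °C + 273.15 = 290.15 K
P_n = kTB = 1.38×10⁻²³ × 290.15 × 5.11×10⁴ = 2.05×10⁻¹⁶ W
In dBm: 10 log₁₀(2.05×10⁻¹⁶ / 10⁻³) = −126.9 dBm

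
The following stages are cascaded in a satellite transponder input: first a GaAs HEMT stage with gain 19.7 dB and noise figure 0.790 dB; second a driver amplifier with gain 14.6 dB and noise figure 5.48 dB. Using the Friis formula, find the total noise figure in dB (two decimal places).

0.89 dB

Convert to linear (a loss of L dB is a gain of −L dB): F_i = 10^(NF_i/10), G_i = 10^(G_i,dB/10)
  Stage 1: F_1 = 10^(0.790/10) = 1.199, G_1 = 10^(19.7/10) = 93.33
  Stage 2: F_2 = 10^(5.48/10) = 3.532, G_2 = 10^(14.6/10) = 28.84
Friis cascade:
  F = 1.199 + (3.532 − 1)/93.33 = 1.227
NF = 10 log₁₀(1.227) = 0.89 dB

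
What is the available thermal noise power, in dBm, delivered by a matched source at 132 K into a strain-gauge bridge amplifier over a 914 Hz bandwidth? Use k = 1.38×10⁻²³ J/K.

P_n = kTB = 1.38×10⁻²³ × 132 × 9.14×10² = 1.66×10⁻¹⁸ W
In dBm: 10 log₁₀(1.66×10⁻¹⁸ / 10⁻³) = −147.8 dBm

−147.8 dBm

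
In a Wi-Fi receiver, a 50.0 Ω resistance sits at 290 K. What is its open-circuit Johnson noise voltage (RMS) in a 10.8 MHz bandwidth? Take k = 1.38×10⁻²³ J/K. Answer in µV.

2.94 µV

V_n = √(4kTRB)
4kTRB = 4 × 1.38×10⁻²³ × 290 × 5.00×10¹ × 1.08×10⁷ = 8.64×10⁻¹² V²
V_n = √(8.64×10⁻¹²) = 2.94×10⁻⁶ V = 2.94 µV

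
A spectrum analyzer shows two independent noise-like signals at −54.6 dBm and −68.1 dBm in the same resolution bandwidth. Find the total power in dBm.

−54.4 dBm

Convert to linear, add, convert back:
P₁ = 3.47×10⁻⁹ W, P₂ = 1.55×10⁻¹⁰ W
P_tot = 3.62×10⁻⁹ W → 10 log₁₀(P_tot / 10⁻³) = −54.4 dBm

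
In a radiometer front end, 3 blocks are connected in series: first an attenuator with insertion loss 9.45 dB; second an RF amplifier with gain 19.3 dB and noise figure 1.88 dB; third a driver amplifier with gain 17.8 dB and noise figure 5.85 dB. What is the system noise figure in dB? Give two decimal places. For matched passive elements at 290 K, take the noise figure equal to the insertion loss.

11.42 dB

Convert to linear (a loss of L dB is a gain of −L dB): F_i = 10^(NF_i/10), G_i = 10^(G_i,dB/10)
  Stage 1: F_1 = 10^(9.45/10) = 8.810, G_1 = 10^(−9.45/10) = 0.1135
  Stage 2: F_2 = 10^(1.88/10) = 1.542, G_2 = 10^(19.3/10) = 85.11
  Stage 3: F_3 = 10^(5.85/10) = 3.846, G_3 = 10^(17.8/10) = 60.26
Friis cascade:
  F = 8.810 + (1.542 − 1)/0.1135 + (3.846 − 1)/9.661 = 13.88
NF = 10 log₁₀(13.88) = 11.42 dB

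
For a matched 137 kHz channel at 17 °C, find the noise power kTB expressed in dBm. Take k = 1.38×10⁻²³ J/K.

−122.6 dBm

T = 17 °C + 273.15 = 290.15 K
P_n = kTB = 1.38×10⁻²³ × 290.15 × 1.37×10⁵ = 5.49×10⁻¹⁶ W
In dBm: 10 log₁₀(5.49×10⁻¹⁶ / 10⁻³) = −122.6 dBm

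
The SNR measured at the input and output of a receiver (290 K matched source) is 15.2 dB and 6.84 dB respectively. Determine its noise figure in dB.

8.36 dB

NF (dB) = SNR_in(dB) − SNR_out(dB) when the source is at T₀
NF = 15.2 − 6.84 = 8.36 dB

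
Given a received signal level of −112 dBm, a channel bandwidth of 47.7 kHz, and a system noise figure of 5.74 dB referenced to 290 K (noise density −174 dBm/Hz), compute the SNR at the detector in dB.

9.5 dB

Noise floor: N = −174 + 10 log₁₀(B) + NF
10 log₁₀(4.77×10⁴) = 46.79 dB
N = −174 + 46.79 + 5.74 = −121.47 dBm
SNR = P_sig − N = −112 − (−121.47) = 9.47 dB → 9.5 dB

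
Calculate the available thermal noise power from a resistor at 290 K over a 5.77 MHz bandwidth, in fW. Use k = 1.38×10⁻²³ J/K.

23.1 fW

P_n = kTB = 1.38×10⁻²³ × 290 × 5.77×10⁶ = 2.31×10⁻¹⁴ W = 23.1 fW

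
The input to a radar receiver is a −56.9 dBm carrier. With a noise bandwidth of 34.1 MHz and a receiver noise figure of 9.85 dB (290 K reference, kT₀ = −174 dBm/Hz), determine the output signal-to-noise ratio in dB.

31.9 dB

Noise floor: N = −174 + 10 log₁₀(B) + NF
10 log₁₀(3.41×10⁷) = 75.33 dB
N = −174 + 75.33 + 9.85 = −88.82 dBm
SNR = P_sig − N = −56.9 − (−88.82) = 31.92 dB → 31.9 dB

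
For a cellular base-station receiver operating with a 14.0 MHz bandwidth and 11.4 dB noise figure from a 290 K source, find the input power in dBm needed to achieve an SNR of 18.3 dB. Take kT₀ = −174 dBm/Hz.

Sensitivity = −174 + 10 log₁₀(B) + NF + SNR_min
= −174 + 71.46 + 11.4 + 18.3
= −72.84 dBm → −72.8 dBm

−72.8 dBm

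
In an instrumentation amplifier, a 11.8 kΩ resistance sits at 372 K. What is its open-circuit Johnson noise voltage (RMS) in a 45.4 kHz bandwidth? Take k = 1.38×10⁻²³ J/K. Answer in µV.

V_n = √(4kTRB)
4kTRB = 4 × 1.38×10⁻²³ × 372 × 1.18×10⁴ × 4.54×10⁴ = 1.10×10⁻¹¹ V²
V_n = √(1.10×10⁻¹¹) = 3.32×10⁻⁶ V = 3.32 µV

3.32 µV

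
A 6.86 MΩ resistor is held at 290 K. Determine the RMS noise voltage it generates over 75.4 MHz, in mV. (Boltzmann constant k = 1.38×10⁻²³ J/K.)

V_n = √(4kTRB)
4kTRB = 4 × 1.38×10⁻²³ × 290 × 6.86×10⁶ × 7.54×10⁷ = 8.28×10⁻⁶ V²
V_n = √(8.28×10⁻⁶) = 2.88×10⁻³ V = 2.88 mV

2.88 mV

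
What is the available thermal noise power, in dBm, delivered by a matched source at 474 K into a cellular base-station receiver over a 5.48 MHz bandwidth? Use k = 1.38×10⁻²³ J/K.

−104.5 dBm

P_n = kTB = 1.38×10⁻²³ × 474 × 5.48×10⁶ = 3.58×10⁻¹⁴ W
In dBm: 10 log₁₀(3.58×10⁻¹⁴ / 10⁻³) = −104.5 dBm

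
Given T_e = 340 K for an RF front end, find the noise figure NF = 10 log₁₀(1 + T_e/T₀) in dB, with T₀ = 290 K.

3.37 dB

F = 1 + T_e/T₀ = 1 + 340/290 = 2.17241
NF = 10 log₁₀(2.17241) = 3.37 dB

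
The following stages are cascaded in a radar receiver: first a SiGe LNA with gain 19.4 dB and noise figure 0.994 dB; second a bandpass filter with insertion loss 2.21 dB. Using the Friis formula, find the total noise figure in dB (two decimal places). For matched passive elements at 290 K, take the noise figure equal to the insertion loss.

1.02 dB

Convert to linear (a loss of L dB is a gain of −L dB): F_i = 10^(NF_i/10), G_i = 10^(G_i,dB/10)
  Stage 1: F_1 = 10^(0.994/10) = 1.257, G_1 = 10^(19.4/10) = 87.10
  Stage 2: F_2 = 10^(2.21/10) = 1.663, G_2 = 10^(−2.21/10) = 0.6012
Friis cascade:
  F = 1.257 + (1.663 − 1)/87.10 = 1.265
NF = 10 log₁₀(1.265) = 1.02 dB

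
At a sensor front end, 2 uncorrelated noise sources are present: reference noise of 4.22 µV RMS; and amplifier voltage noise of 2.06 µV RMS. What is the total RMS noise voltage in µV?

Uncorrelated sources add in power (mean-square): V_tot = √(ΣV_i²)
V_tot = √[(4.22×10⁻⁶)² + (2.06×10⁻⁶)²] = 4.70×10⁻⁶ V = 4.70 µV

4.70 µV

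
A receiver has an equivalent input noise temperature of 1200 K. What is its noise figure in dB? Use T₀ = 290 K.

7.11 dB

F = 1 + T_e/T₀ = 1 + 1200/290 = 5.13793
NF = 10 log₁₀(5.13793) = 7.11 dB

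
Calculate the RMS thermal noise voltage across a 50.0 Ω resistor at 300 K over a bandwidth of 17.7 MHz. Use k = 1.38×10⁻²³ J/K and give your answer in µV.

3.83 µV

V_n = √(4kTRB)
4kTRB = 4 × 1.38×10⁻²³ × 300 × 5.00×10¹ × 1.77×10⁷ = 1.47×10⁻¹¹ V²
V_n = √(1.47×10⁻¹¹) = 3.83×10⁻⁶ V = 3.83 µV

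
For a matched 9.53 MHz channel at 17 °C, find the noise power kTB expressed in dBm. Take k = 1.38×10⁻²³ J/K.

−104.2 dBm

T = 17 °C + 273.15 = 290.15 K
P_n = kTB = 1.38×10⁻²³ × 290.15 × 9.53×10⁶ = 3.82×10⁻¹⁴ W
In dBm: 10 log₁₀(3.82×10⁻¹⁴ / 10⁻³) = −104.2 dBm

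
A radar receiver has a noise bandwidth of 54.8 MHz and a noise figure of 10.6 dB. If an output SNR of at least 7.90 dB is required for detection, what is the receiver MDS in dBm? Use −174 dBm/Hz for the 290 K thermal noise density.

Sensitivity = −174 + 10 log₁₀(B) + NF + SNR_min
= −174 + 77.39 + 10.6 + 7.90
= −78.11 dBm → −78.1 dBm

−78.1 dBm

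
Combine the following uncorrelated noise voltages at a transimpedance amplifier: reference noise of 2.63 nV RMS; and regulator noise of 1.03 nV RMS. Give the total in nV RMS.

Uncorrelated sources add in power (mean-square): V_tot = √(ΣV_i²)
V_tot = √[(2.63×10⁻⁹)² + (1.03×10⁻⁹)²] = 2.82×10⁻⁹ V = 2.82 nV

2.82 nV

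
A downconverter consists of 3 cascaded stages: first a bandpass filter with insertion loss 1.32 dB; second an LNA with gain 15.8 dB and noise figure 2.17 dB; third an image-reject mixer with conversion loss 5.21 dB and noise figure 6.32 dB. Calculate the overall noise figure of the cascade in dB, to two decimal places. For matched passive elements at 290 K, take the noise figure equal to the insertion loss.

Convert to linear (a loss of L dB is a gain of −L dB): F_i = 10^(NF_i/10), G_i = 10^(G_i,dB/10)
  Stage 1: F_1 = 10^(1.32/10) = 1.355, G_1 = 10^(−1.32/10) = 0.7379
  Stage 2: F_2 = 10^(2.17/10) = 1.648, G_2 = 10^(15.8/10) = 38.02
  Stage 3: F_3 = 10^(6.32/10) = 4.285, G_3 = 10^(−5.21/10) = 0.3013
Friis cascade:
  F = 1.355 + (1.648 − 1)/0.7379 + (4.285 − 1)/28.05 = 2.351
NF = 10 log₁₀(2.351) = 3.71 dB

3.71 dB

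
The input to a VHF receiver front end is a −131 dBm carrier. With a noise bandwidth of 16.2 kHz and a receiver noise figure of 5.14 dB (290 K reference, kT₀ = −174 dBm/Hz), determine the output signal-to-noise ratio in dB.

−4.2 dB

Noise floor: N = −174 + 10 log₁₀(B) + NF
10 log₁₀(1.62×10⁴) = 42.1 dB
N = −174 + 42.1 + 5.14 = −126.76 dBm
SNR = P_sig − N = −131 − (−126.76) = −4.24 dB → −4.2 dB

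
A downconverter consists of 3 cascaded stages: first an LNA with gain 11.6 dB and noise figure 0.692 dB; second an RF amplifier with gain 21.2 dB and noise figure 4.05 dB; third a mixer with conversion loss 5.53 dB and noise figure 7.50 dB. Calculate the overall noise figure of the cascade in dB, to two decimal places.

1.08 dB

Convert to linear (a loss of L dB is a gain of −L dB): F_i = 10^(NF_i/10), G_i = 10^(G_i,dB/10)
  Stage 1: F_1 = 10^(0.692/10) = 1.173, G_1 = 10^(11.6/10) = 14.45
  Stage 2: F_2 = 10^(4.05/10) = 2.541, G_2 = 10^(21.2/10) = 131.8
  Stage 3: F_3 = 10^(7.50/10) = 5.623, G_3 = 10^(−5.53/10) = 0.2799
Friis cascade:
  F = 1.173 + (2.541 − 1)/14.45 + (5.623 − 1)/1905 = 1.282
NF = 10 log₁₀(1.282) = 1.08 dB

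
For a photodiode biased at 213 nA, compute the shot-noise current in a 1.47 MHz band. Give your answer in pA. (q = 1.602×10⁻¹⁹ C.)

317 pA

I_n = √(2qI·B)
2qI·B = 2 × 1.602×10⁻¹⁹ × 2.13×10⁻⁷ × 1.47×10⁶ = 1.00×10⁻¹⁹ A²
I_n = √(1.00×10⁻¹⁹) = 3.17×10⁻¹⁰ A = 317 pA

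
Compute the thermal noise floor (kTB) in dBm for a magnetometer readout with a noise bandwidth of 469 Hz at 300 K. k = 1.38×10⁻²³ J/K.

−147.1 dBm

P_n = kTB = 1.38×10⁻²³ × 300 × 4.69×10² = 1.94×10⁻¹⁸ W
In dBm: 10 log₁₀(1.94×10⁻¹⁸ / 10⁻³) = −147.1 dBm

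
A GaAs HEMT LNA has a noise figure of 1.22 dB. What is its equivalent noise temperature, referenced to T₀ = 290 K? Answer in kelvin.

F = 10^(1.22/10) = 1.32434
T_e = (F − 1)·T₀ = (1.32434 − 1) × 290 = 94.1 K

94.1 K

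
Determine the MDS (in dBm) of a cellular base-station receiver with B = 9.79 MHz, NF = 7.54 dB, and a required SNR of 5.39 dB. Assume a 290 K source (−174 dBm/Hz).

−91.2 dBm

Sensitivity = −174 + 10 log₁₀(B) + NF + SNR_min
= −174 + 69.91 + 7.54 + 5.39
= −91.16 dBm → −91.2 dBm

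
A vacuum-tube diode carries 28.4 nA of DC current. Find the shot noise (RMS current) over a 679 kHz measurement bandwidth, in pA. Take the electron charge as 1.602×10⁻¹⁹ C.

78.6 pA

I_n = √(2qI·B)
2qI·B = 2 × 1.602×10⁻¹⁹ × 2.84×10⁻⁸ × 6.79×10⁵ = 6.18×10⁻²¹ A²
I_n = √(6.18×10⁻²¹) = 7.86×10⁻¹¹ A = 78.6 pA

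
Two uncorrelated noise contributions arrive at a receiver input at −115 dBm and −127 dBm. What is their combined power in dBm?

Convert to linear, add, convert back:
P₁ = 3.16×10⁻¹⁵ W, P₂ = 2.00×10⁻¹⁶ W
P_tot = 3.36×10⁻¹⁵ W → 10 log₁₀(P_tot / 10⁻³) = −114.7 dBm

−114.7 dBm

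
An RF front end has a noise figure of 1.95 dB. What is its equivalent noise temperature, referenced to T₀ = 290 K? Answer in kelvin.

164 K

F = 10^(1.95/10) = 1.56675
T_e = (F − 1)·T₀ = (1.56675 − 1) × 290 = 164 K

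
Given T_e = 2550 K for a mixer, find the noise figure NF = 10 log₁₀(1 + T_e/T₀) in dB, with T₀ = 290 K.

9.91 dB

F = 1 + T_e/T₀ = 1 + 2550/290 = 9.7931
NF = 10 log₁₀(9.7931) = 9.91 dB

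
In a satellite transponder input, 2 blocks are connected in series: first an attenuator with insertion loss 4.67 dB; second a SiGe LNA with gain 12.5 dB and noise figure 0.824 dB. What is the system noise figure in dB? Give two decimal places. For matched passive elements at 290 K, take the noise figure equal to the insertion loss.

Convert to linear (a loss of L dB is a gain of −L dB): F_i = 10^(NF_i/10), G_i = 10^(G_i,dB/10)
  Stage 1: F_1 = 10^(4.67/10) = 2.931, G_1 = 10^(−4.67/10) = 0.3412
  Stage 2: F_2 = 10^(0.824/10) = 1.209, G_2 = 10^(12.5/10) = 17.78
Friis cascade:
  F = 2.931 + (1.209 − 1)/0.3412 = 3.543
NF = 10 log₁₀(3.543) = 5.49 dB

5.49 dB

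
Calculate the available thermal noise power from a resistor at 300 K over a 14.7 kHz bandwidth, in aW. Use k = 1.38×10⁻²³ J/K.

P_n = kTB = 1.38×10⁻²³ × 300 × 1.47×10⁴ = 6.09×10⁻¹⁷ W = 60.9 aW

60.9 aW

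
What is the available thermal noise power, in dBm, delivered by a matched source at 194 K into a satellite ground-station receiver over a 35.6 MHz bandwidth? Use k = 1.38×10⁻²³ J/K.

−100.2 dBm

P_n = kTB = 1.38×10⁻²³ × 194 × 3.56×10⁷ = 9.53×10⁻¹⁴ W
In dBm: 10 log₁₀(9.53×10⁻¹⁴ / 10⁻³) = −100.2 dBm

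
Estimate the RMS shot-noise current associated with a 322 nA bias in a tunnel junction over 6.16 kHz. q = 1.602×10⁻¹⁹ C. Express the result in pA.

25.2 pA

I_n = √(2qI·B)
2qI·B = 2 × 1.602×10⁻¹⁹ × 3.22×10⁻⁷ × 6.16×10³ = 6.36×10⁻²² A²
I_n = √(6.36×10⁻²²) = 2.52×10⁻¹¹ A = 25.2 pA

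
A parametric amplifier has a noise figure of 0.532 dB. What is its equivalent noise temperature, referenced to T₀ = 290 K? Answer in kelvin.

37.8 K

F = 10^(0.532/10) = 1.13032
T_e = (F − 1)·T₀ = (1.13032 − 1) × 290 = 37.8 K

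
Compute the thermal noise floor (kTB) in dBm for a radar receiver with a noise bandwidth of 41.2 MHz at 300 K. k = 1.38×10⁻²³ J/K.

P_n = kTB = 1.38×10⁻²³ × 300 × 4.12×10⁷ = 1.71×10⁻¹³ W
In dBm: 10 log₁₀(1.71×10⁻¹³ / 10⁻³) = −97.7 dBm

−97.7 dBm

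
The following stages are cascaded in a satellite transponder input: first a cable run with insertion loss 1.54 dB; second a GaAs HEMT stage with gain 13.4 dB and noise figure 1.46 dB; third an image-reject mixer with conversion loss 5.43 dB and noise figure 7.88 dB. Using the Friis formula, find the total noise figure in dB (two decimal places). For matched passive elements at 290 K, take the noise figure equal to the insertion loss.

3.67 dB

Convert to linear (a loss of L dB is a gain of −L dB): F_i = 10^(NF_i/10), G_i = 10^(G_i,dB/10)
  Stage 1: F_1 = 10^(1.54/10) = 1.426, G_1 = 10^(−1.54/10) = 0.7015
  Stage 2: F_2 = 10^(1.46/10) = 1.400, G_2 = 10^(13.4/10) = 21.88
  Stage 3: F_3 = 10^(7.88/10) = 6.138, G_3 = 10^(−5.43/10) = 0.2864
Friis cascade:
  F = 1.426 + (1.400 − 1)/0.7015 + (6.138 − 1)/15.35 = 2.330
NF = 10 log₁₀(2.330) = 3.67 dB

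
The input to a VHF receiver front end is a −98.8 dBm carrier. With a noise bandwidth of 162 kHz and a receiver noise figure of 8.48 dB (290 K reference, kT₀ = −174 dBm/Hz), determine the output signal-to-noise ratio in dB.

14.6 dB

Noise floor: N = −174 + 10 log₁₀(B) + NF
10 log₁₀(1.62×10⁵) = 52.1 dB
N = −174 + 52.1 + 8.48 = −113.42 dBm
SNR = P_sig − N = −98.8 − (−113.42) = 14.62 dB → 14.6 dB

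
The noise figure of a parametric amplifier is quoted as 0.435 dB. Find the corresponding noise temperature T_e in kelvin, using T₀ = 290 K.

30.6 K

F = 10^(0.435/10) = 1.10535
T_e = (F − 1)·T₀ = (1.10535 − 1) × 290 = 30.6 K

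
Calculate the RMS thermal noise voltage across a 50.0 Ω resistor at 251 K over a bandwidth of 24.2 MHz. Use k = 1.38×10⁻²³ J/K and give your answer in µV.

V_n = √(4kTRB)
4kTRB = 4 × 1.38×10⁻²³ × 251 × 5.00×10¹ × 2.42×10⁷ = 1.68×10⁻¹¹ V²
V_n = √(1.68×10⁻¹¹) = 4.09×10⁻⁶ V = 4.09 µV

4.09 µV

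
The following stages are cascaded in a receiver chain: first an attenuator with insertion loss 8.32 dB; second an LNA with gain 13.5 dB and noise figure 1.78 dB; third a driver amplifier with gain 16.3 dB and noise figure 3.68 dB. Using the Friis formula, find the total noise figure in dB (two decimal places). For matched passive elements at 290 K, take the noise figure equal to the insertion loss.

Convert to linear (a loss of L dB is a gain of −L dB): F_i = 10^(NF_i/10), G_i = 10^(G_i,dB/10)
  Stage 1: F_1 = 10^(8.32/10) = 6.792, G_1 = 10^(−8.32/10) = 0.1472
  Stage 2: F_2 = 10^(1.78/10) = 1.507, G_2 = 10^(13.5/10) = 22.39
  Stage 3: F_3 = 10^(3.68/10) = 2.333, G_3 = 10^(16.3/10) = 42.66
Friis cascade:
  F = 6.792 + (1.507 − 1)/0.1472 + (2.333 − 1)/3.296 = 10.64
NF = 10 log₁₀(10.64) = 10.27 dB

10.27 dB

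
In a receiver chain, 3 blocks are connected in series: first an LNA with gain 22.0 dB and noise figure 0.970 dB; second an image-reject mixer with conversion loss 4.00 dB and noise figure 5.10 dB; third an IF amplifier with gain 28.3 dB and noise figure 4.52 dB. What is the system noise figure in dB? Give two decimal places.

Convert to linear (a loss of L dB is a gain of −L dB): F_i = 10^(NF_i/10), G_i = 10^(G_i,dB/10)
  Stage 1: F_1 = 10^(0.970/10) = 1.250, G_1 = 10^(22.0/10) = 158.5
  Stage 2: F_2 = 10^(5.10/10) = 3.236, G_2 = 10^(−4.00/10) = 0.3981
  Stage 3: F_3 = 10^(4.52/10) = 2.831, G_3 = 10^(28.3/10) = 676.1
Friis cascade:
  F = 1.250 + (3.236 − 1)/158.5 + (2.831 − 1)/63.10 = 1.293
NF = 10 log₁₀(1.293) = 1.12 dB

1.12 dB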